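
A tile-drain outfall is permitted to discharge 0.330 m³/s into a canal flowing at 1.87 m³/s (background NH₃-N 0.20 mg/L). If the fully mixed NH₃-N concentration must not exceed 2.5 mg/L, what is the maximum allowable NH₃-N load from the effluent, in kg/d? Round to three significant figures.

Mass balance at the limit: 1.870·0.2000 + 0.3300·Cₑ = 2.200·2.5 → Cₑ = 15.53 mg/L.
Load = 0.3300 m³/s × 15.53 g/m³ × 86 400 s/d = 442.9 kg/d.

443 kg/d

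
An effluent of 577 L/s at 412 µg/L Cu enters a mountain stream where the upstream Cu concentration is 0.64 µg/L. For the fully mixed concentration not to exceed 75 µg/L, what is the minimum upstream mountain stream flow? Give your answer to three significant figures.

Set C_mix = 75: (Q·0.6400 + 577.0·412.0) / (Q + 577.0) = 75
→ Q = 577.0·(412.0 − 75)/(75 − 0.6400) = 2615 L/s.

2610 L/s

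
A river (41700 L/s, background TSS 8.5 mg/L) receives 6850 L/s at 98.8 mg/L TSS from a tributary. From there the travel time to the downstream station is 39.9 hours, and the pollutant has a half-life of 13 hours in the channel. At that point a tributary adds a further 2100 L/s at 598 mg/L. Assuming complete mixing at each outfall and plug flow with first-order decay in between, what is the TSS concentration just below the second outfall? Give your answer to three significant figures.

27.2 mg/L

After mixing, C = (41700·8.500 + 6850·98.80) / 48550 = 1031000/48550 = 21.24 mg/L; combined flow 48550 L/s.
Half-life 13 h → k = ln 2 / 13 = 0.05332 h⁻¹ = 1.280 d⁻¹.
After decay, C = 21.24 × e^(−kt) = 21.24 × 0.1191 = 2.531 mg/L.
Second outfall: C = (48550·2.531 + 2100·598.0)/50650 = 27.22 mg/L.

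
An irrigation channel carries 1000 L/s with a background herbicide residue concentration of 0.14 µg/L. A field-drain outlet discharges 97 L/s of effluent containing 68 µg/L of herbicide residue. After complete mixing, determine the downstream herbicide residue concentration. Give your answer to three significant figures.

Conservation of mass: C = (1000·0.1400 + 97.00·68.00) / 1097 = 6736/1097 = 6.140 µg/L.

6.14 µg/L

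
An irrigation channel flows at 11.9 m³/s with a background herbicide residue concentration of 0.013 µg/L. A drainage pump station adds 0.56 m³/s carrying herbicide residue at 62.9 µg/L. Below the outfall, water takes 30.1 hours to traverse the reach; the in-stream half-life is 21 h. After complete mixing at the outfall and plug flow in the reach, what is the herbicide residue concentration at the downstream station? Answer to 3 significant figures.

Conservation of mass: C = (11.90·0.01300 + 0.5600·62.90) / 12.46 = 35.38/12.46 = 2.839 µg/L.
Half-life 21 h → k = ln 2 / 21 = 0.03301 h⁻¹ = 0.7922 d⁻¹.
First-order decay: C = 2.839·exp(−k·t) = 2.839·0.3703 = 1.051 µg/L.

1.05 µg/L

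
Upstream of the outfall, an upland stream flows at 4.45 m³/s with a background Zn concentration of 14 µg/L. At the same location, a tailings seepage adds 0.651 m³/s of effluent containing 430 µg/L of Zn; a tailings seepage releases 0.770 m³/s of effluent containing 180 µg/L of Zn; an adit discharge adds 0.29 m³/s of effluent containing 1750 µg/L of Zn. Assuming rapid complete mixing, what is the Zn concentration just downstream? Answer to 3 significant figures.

160 µg/L

Mass balance: C = (4.450·14.00 + 0.6510·430.0 + 0.7700·180.0 + 0.2900·1750) / 6.161 = 988.3/6.161 = 160.4 µg/L.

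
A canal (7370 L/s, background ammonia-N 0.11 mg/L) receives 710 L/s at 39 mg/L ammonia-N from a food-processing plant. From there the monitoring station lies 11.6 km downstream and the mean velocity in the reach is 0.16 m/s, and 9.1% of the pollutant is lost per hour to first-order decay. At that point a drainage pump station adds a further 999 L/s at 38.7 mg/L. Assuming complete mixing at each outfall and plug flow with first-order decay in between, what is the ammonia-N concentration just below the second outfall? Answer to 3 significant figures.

4.72 mg/L

Flow-weighted average: C = (7370·0.1100 + 710.0·39.00) / 8080 = 28500/8080 = 3.527 mg/L; combined flow 8080 L/s.
Travel time t = 11.6·1000 / 0.16 = 72500 s = 20.14 h.
9.1%/h lost → k = −ln(1 − 0.091) = 0.09541 h⁻¹.
Decay over the reach: 3.527·exp(−kt) = 3.527·0.1464 = 0.5164 mg/L.
At the second outfall, C = (8080·0.5164 + 999.0·38.70) / (8080 + 999.0) = 4.718 mg/L.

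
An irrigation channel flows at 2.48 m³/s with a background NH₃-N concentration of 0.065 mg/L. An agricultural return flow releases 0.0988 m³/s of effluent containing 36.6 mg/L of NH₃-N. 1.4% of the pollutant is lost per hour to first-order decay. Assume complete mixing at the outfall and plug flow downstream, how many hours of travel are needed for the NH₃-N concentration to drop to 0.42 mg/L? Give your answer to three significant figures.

88.6 h

Flow-weighted average: C = (2.480·0.06500 + 0.09880·36.60) / 2.579 = 3.777/2.579 = 1.465 mg/L.
1.4%/h lost → k = −ln(1 − 0.014) = 0.01410 h⁻¹.
1.465·exp(−k·t) = 0.42 → t = ln(1.465/0.42)/k = 319000 s = 88.60 h.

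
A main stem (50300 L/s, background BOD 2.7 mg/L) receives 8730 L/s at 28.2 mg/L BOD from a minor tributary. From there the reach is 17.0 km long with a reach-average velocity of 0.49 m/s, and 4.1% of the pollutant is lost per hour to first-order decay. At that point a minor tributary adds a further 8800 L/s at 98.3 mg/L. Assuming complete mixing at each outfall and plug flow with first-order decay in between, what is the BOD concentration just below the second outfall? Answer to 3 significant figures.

Mass balance: C = (50300·2.700 + 8730·28.20) / 59030 = 382000/59030 = 6.471 mg/L; combined flow 59030 L/s.
Travel time t = 17.0·1000 / 0.49 = 34690 s = 9.637 h.
4.1%/h lost → k = −ln(1 − 0.041) = 0.04186 h⁻¹.
Applying C = C₀e^(−kt): 6.471 × 0.6680 = 4.323 mg/L.
At the second outfall, C = (59030·4.323 + 8800·98.30) / (59030 + 8800) = 16.52 mg/L.

16.5 mg/L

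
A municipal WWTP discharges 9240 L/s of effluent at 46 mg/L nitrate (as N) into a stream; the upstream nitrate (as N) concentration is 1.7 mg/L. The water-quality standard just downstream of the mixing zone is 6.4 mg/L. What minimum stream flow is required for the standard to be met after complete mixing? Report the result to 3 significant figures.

Set C_mix = 6.4: (Q·1.700 + 9240·46.00) / (Q + 9240) = 6.4
→ Q = 9240·(46.00 − 6.4)/(6.4 − 1.700) = 77850 L/s.

77900 L/s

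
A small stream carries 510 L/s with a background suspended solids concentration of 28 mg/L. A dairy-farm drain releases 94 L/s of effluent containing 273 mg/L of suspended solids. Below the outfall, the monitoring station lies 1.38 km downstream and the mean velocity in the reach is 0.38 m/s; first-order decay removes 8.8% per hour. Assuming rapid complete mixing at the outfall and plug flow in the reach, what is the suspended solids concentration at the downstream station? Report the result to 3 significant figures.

60.3 mg/L

Mixed concentration C = ΣQC/ΣQ = (510.0·28.00 + 94.00·273.0) / 604.0 = 39940/604.0 = 66.13 mg/L.
Travel time t = 1.38·1000 / 0.38 = 3632 s = 1.009 h.
8.8%/h lost → k = −ln(1 − 0.088) = 0.09212 h⁻¹.
After decay, C = 66.13 × e^(−kt) = 66.13 × 0.9113 = 60.26 mg/L.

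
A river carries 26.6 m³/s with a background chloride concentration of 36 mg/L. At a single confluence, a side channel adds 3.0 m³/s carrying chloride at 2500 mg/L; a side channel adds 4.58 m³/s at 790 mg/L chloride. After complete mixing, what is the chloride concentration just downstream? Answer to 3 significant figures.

Mixed concentration C = ΣQC/ΣQ = (26.60·36.00 + 3.000·2500 + 4.580·790.0) / 34.18 = 12080/34.18 = 353.3 mg/L.

353 mg/L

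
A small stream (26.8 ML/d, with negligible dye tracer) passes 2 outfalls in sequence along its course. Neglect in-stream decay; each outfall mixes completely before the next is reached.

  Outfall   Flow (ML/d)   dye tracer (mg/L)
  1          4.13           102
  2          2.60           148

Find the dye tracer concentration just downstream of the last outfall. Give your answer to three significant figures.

24.0 mg/L

Outfall 1: combined Q = 30.93 ML/d; C = (26.80·0 + 4.130·102.0)/30.93 = 13.62 mg/L.
Outfall 2: combined Q = 33.53 ML/d; C = (30.93·13.62 + 2.600·148.0)/33.53 = 24.04 mg/L.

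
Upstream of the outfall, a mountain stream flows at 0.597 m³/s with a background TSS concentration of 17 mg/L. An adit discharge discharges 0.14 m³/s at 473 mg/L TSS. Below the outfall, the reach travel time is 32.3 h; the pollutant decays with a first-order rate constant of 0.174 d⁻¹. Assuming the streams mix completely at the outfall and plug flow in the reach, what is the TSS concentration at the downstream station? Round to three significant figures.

82.0 mg/L

After mixing, C = (0.5970·17.00 + 0.1400·473.0) / 0.7370 = 76.37/0.7370 = 103.6 mg/L.
First-order decay: C = 103.6·exp(−k·t) = 103.6·0.7912 = 81.99 mg/L.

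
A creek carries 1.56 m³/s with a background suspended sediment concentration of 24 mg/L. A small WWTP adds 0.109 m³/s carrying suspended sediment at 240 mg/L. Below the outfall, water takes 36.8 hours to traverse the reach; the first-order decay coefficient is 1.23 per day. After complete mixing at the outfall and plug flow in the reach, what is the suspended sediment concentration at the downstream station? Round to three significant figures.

Conservation of mass: C = (1.560·24.00 + 0.1090·240.0) / 1.669 = 63.60/1.669 = 38.11 mg/L.
First-order decay: C = 38.11·exp(−k·t) = 38.11·0.1517 = 5.780 mg/L.

5.78 mg/L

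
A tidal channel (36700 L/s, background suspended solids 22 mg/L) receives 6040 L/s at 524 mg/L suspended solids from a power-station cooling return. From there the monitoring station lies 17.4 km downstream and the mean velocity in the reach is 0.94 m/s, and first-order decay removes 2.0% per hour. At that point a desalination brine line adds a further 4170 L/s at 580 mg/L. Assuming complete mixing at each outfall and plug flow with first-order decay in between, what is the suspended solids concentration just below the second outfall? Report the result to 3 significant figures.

128 mg/L

After mixing, C = (36700·22.00 + 6040·524.0) / 42740 = 3972000/42740 = 92.94 mg/L; combined flow 42740 L/s.
Travel time t = 17.4·1000 / 0.94 = 18510 s = 5.142 h.
2.0%/h lost → k = −ln(1 − 0.02) = 0.02020 h⁻¹.
Decay over the reach: 92.94·exp(−kt) = 92.94·0.9013 = 83.77 mg/L.
Second outfall: C = (42740·83.77 + 4170·580.0)/46910 = 127.9 mg/L.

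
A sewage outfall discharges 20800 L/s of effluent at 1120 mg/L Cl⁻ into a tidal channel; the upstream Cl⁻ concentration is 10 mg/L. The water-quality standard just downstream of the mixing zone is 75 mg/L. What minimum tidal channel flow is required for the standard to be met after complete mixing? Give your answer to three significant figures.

Set C_mix = 75: (Q·10.00 + 20800·1120) / (Q + 20800) = 75
→ Q = 20800·(1120 − 75)/(75 − 10.00) = 334400 L/s.

334000 L/s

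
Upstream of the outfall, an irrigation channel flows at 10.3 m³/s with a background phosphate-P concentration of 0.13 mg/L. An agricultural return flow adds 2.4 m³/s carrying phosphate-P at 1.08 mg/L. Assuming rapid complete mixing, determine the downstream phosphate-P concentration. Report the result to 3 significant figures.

Flow-weighted average: C = (10.30·0.1300 + 2.400·1.080) / 12.70 = 3.931/12.70 = 0.3095 mg/L.

0.310 mg/L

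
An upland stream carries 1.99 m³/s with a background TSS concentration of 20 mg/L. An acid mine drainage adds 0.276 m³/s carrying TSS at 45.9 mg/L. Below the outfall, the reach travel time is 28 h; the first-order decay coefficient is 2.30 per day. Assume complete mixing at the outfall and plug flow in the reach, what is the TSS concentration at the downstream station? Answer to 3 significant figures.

Flow-weighted average: C = (1.990·20.00 + 0.2760·45.90) / 2.266 = 52.47/2.266 = 23.15 mg/L.
First-order decay: C = 23.15·exp(−k·t) = 23.15·0.06833 = 1.582 mg/L.

1.58 mg/L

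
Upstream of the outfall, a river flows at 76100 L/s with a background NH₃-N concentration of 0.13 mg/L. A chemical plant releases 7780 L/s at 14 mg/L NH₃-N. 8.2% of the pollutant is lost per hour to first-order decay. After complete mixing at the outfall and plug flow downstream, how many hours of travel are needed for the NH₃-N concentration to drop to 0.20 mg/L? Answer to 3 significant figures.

22.9 h

After mixing, C = (76100·0.1300 + 7780·14.00) / 83880 = 118800/83880 = 1.416 mg/L.
8.2%/h lost → k = −ln(1 − 0.082) = 0.08556 h⁻¹.
1.416·exp(−k·t) = 0.20 → t = ln(1.416/0.20)/k = 82370 s = 22.88 h.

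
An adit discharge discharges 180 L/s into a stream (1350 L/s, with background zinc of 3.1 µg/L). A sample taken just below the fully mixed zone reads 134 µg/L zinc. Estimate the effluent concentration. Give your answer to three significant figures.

1120 µg/L

Mass balance: 1350·3.100 + 180.0·Cₑ = 1530·134.0
→ Cₑ = (1530·134.0 − 1350·3.100) / 180.0 = 1116 µg/L.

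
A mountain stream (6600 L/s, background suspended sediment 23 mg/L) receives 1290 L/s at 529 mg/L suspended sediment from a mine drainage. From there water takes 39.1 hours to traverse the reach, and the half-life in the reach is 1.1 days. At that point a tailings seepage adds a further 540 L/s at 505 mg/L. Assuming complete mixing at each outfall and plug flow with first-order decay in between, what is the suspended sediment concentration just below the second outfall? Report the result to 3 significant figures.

67.8 mg/L

Conservation of mass: C = (6600·23.00 + 1290·529.0) / 7890 = 834200/7890 = 105.7 mg/L; combined flow 7890 L/s.
Half-life 1.1 d → k = ln 2 / 1.1 = 0.6301 d⁻¹.
First-order decay: C = 105.7·exp(−k·t) = 105.7·0.3582 = 37.88 mg/L.
At the second outfall, C = (7890·37.88 + 540.0·505.0) / (7890 + 540.0) = 67.80 mg/L.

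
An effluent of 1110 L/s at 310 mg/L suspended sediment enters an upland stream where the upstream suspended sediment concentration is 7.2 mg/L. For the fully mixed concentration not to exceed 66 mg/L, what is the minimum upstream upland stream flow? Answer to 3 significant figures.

Set C_mix = 66: (Q·7.200 + 1110·310.0) / (Q + 1110) = 66
→ Q = 1110·(310.0 − 66)/(66 − 7.200) = 4606 L/s.

4610 L/s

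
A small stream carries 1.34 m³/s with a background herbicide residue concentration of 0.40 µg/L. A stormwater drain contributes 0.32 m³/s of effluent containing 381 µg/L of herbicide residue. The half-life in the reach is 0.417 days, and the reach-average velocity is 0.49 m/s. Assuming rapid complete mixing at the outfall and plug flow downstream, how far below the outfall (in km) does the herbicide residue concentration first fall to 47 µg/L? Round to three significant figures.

11.5 km

Flow-weighted average: C = (1.340·0.4000 + 0.3200·381.0) / 1.660 = 122.5/1.660 = 73.77 µg/L.
Half-life 0.417 d → k = ln 2 / 0.417 = 1.662 d⁻¹.
Set 73.77·exp(−k·t) = 47 → t = ln(73.77/47)/k = 23430 s = 6.509 h.
Distance = v·t = 0.49·23430 = 11480 m = 11.48 km.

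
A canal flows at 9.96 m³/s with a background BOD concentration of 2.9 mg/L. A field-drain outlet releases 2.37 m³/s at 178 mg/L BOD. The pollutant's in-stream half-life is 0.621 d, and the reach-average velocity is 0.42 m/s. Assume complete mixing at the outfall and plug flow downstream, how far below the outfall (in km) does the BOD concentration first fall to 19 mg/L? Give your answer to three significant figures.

Mass balance: C = (9.960·2.900 + 2.370·178.0) / 12.33 = 450.7/12.33 = 36.56 mg/L.
Half-life 0.621 d → k = ln 2 / 0.621 = 1.116 d⁻¹.
Set 36.56·exp(−k·t) = 19 → t = ln(36.56/19)/k = 50660 s = 14.07 h.
Distance = v·t = 0.42·50660 = 21280 m = 21.28 km.

21.3 km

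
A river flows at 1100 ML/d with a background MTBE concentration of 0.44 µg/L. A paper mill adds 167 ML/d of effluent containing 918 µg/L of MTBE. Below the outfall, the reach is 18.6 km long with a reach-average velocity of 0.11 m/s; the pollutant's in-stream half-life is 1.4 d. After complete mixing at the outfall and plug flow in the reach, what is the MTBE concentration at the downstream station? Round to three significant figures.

46.1 µg/L

Flow-weighted average: C = (1100·0.4400 + 167.0·918.0) / 1267 = 153800/1267 = 121.4 µg/L.
Travel time t = 18.6·1000 / 0.11 = 169100 s = 46.97 h.
Half-life 1.4 d → k = ln 2 / 1.4 = 0.4951 d⁻¹.
Applying C = C₀e^(−kt): 121.4 × 0.3795 = 46.06 µg/L.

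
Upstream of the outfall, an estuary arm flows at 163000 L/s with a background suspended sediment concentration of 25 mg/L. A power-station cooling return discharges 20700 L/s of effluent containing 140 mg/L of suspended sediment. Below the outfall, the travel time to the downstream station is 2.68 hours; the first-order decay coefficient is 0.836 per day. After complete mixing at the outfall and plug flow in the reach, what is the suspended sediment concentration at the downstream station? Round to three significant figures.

34.6 mg/L

After mixing, C = (163000·25.00 + 20700·140.0) / 183700 = 6973000/183700 = 37.96 mg/L.
Applying C = C₀e^(−kt): 37.96 × 0.9109 = 34.58 mg/L.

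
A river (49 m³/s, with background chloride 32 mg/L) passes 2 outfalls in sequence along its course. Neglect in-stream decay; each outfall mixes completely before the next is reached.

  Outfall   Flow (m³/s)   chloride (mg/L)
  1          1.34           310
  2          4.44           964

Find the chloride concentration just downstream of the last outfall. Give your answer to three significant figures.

After outfall 1: Q = 49.00 + 1.340 = 50.34 m³/s; C = (49.00·32.00 + 1.340·310.0)/50.34 = 39.40 mg/L.
After outfall 2: Q = 50.34 + 4.440 = 54.78 m³/s; C = (50.34·39.40 + 4.440·964.0)/54.78 = 114.3 mg/L.

114 mg/L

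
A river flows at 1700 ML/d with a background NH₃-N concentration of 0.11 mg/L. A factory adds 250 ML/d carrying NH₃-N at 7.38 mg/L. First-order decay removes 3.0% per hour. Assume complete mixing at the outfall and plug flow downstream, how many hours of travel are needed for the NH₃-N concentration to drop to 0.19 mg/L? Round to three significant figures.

Conservation of mass: C = (1700·0.1100 + 250.0·7.380) / 1950 = 2032/1950 = 1.042 mg/L.
3.0%/h lost → k = −ln(1 − 0.03) = 0.03046 h⁻¹.
1.042·exp(−k·t) = 0.19 → t = ln(1.042/0.19)/k = 201200 s = 55.88 h.

55.9 h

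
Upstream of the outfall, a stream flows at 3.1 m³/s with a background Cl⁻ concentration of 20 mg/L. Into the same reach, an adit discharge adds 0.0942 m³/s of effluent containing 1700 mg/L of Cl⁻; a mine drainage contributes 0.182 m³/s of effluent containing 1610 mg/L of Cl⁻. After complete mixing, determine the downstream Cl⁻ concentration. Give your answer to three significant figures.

Mixed concentration C = ΣQC/ΣQ = (3.100·20.00 + 0.09420·1700 + 0.1820·1610) / 3.376 = 515.2/3.376 = 152.6 mg/L.

153 mg/L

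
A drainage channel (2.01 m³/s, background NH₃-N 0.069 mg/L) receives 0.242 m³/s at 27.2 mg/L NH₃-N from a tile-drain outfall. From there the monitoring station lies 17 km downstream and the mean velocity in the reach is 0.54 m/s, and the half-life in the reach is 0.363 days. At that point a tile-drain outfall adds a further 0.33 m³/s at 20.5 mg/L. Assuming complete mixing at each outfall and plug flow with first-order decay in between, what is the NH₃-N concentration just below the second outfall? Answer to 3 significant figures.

Flow-weighted average: C = (2.010·0.06900 + 0.2420·27.20) / 2.252 = 6.721/2.252 = 2.984 mg/L; combined flow 2.252 m³/s.
Travel time t = 17·1000 / 0.54 = 31480 s = 8.745 h.
Half-life 0.363 d → k = ln 2 / 0.363 = 1.909 d⁻¹.
First-order decay: C = 2.984·exp(−k·t) = 2.984·0.4987 = 1.488 mg/L.
At the second outfall, C = (2.252·1.488 + 0.3300·20.50) / (2.252 + 0.3300) = 3.918 mg/L.

3.92 mg/L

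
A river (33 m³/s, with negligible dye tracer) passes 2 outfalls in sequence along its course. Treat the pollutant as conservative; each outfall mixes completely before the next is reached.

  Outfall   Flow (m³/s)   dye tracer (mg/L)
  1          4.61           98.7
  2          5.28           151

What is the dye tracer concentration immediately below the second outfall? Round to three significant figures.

After outfall 1: Q = 33.00 + 4.610 = 37.61 m³/s; C = (33.00·0 + 4.610·98.70)/37.61 = 12.10 mg/L.
After outfall 2: Q = 37.61 + 5.280 = 42.89 m³/s; C = (37.61·12.10 + 5.280·151.0)/42.89 = 29.20 mg/L.

29.2 mg/L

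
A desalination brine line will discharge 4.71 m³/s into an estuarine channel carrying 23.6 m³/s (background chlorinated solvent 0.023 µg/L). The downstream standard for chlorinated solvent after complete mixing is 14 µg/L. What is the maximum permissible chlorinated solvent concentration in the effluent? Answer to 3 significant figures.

84.0 µg/L

At the limit, (Qr·Cr + Qe·Cₑ)/(Qr + Qe) = 14:
Cₑ = (28.31·14 − 23.60·0.02300) / 4.710 = 84.03 µg/L.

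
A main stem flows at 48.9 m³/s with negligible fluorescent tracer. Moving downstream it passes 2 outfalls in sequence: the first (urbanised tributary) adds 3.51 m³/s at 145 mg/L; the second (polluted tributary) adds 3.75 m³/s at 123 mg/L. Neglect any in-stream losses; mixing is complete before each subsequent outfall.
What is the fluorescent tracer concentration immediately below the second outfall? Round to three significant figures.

After outfall 1: Q = 48.90 + 3.510 = 52.41 m³/s; C = (48.90·0 + 3.510·145.0)/52.41 = 9.711 mg/L.
After outfall 2: Q = 52.41 + 3.750 = 56.16 m³/s; C = (52.41·9.711 + 3.750·123.0)/56.16 = 17.28 mg/L.

17.3 mg/L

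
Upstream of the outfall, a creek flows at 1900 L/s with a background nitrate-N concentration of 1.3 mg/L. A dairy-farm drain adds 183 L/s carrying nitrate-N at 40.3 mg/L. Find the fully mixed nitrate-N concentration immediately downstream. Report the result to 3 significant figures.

4.73 mg/L

Conservation of mass: C = (1900·1.300 + 183.0·40.30) / 2083 = 9845/2083 = 4.726 mg/L.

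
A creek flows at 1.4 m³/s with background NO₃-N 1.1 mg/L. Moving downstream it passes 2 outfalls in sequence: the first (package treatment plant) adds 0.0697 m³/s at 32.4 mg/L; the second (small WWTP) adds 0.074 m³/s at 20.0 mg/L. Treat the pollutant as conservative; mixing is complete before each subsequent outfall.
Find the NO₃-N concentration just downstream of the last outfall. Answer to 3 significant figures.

Below outfall 1: Q → 1.470 m³/s, C = (1.400·1.100 + 0.06970·32.40)/1.470 = 2.584 mg/L.
Below outfall 2: Q → 1.544 m³/s, C = (1.470·2.584 + 0.07400·20.00)/1.544 = 3.419 mg/L.

3.42 mg/L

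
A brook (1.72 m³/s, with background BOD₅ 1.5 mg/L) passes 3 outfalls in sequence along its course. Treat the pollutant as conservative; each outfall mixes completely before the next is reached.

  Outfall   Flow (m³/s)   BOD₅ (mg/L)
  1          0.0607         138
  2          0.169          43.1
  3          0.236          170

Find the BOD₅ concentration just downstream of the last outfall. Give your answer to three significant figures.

After outfall 1: Q = 1.720 + 0.06070 = 1.781 m³/s; C = (1.720·1.500 + 0.06070·138.0)/1.781 = 6.153 mg/L.
After outfall 2: Q = 1.781 + 0.1690 = 1.950 m³/s; C = (1.781·6.153 + 0.1690·43.10)/1.950 = 9.356 mg/L.
After outfall 3: Q = 1.950 + 0.2360 = 2.186 m³/s; C = (1.950·9.356 + 0.2360·170.0)/2.186 = 26.70 mg/L.

26.7 mg/L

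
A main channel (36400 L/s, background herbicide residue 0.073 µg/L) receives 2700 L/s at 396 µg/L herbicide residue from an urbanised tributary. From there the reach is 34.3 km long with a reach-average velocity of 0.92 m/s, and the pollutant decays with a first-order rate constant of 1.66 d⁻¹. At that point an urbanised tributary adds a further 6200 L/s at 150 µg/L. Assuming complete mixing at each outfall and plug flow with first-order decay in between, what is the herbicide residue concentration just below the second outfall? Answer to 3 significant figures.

32.1 µg/L

Conservation of mass: C = (36400·0.07300 + 2700·396.0) / 39100 = 1072000/39100 = 27.41 µg/L; combined flow 39100 L/s.
Travel time t = 34.3·1000 / 0.92 = 37280 s = 10.36 h.
Decay over the reach: 27.41·exp(−kt) = 27.41·0.4886 = 13.39 µg/L.
Second outfall: C = (39100·13.39 + 6200·150.0)/45300 = 32.09 µg/L.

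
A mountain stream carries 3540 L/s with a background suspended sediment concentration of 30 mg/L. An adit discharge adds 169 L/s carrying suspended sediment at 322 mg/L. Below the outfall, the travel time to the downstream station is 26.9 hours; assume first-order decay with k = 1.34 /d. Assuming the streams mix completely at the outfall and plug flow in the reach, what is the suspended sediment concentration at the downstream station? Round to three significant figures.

9.64 mg/L

Mixed concentration C = ΣQC/ΣQ = (3540·30.00 + 169.0·322.0) / 3709 = 160600/3709 = 43.30 mg/L.
After decay, C = 43.30 × e^(−kt) = 43.30 × 0.2227 = 9.644 mg/L.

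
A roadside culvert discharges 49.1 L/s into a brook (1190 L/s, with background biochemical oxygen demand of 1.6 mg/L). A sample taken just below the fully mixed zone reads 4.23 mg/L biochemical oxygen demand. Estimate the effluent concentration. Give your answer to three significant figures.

Mass balance: 1190·1.600 + 49.10·Cₑ = 1239·4.230
→ Cₑ = (1239·4.230 − 1190·1.600) / 49.10 = 67.97 mg/L.

68.0 mg/L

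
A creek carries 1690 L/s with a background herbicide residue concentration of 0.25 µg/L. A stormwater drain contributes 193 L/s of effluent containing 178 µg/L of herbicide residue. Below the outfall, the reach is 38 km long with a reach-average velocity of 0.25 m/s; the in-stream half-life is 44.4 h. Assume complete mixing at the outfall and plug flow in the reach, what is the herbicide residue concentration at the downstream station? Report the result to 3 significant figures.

9.55 µg/L

Conservation of mass: C = (1690·0.2500 + 193.0·178.0) / 1883 = 34780/1883 = 18.47 µg/L.
Travel time t = 38·1000 / 0.25 = 152000 s = 42.22 h.
Half-life 44.4 h → k = ln 2 / 44.4 = 0.01561 h⁻¹ = 0.3747 d⁻¹.
After decay, C = 18.47 × e^(−kt) = 18.47 × 0.5173 = 9.554 µg/L.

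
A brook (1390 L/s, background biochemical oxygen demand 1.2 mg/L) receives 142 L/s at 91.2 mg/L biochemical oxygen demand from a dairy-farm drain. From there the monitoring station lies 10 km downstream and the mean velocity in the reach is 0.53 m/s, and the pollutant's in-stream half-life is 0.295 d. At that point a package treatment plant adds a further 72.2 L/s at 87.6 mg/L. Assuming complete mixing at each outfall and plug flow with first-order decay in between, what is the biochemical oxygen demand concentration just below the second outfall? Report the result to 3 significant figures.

9.40 mg/L

After mixing, C = (1390·1.200 + 142.0·91.20) / 1532 = 14620/1532 = 9.542 mg/L; combined flow 1532 L/s.
Travel time t = 10·1000 / 0.53 = 18870 s = 5.241 h.
Half-life 0.295 d → k = ln 2 / 0.295 = 2.350 d⁻¹.
Decay over the reach: 9.542·exp(−kt) = 9.542·0.5986 = 5.712 mg/L.
At the second outfall, C = (1532·5.712 + 72.20·87.60) / (1532 + 72.20) = 9.398 mg/L.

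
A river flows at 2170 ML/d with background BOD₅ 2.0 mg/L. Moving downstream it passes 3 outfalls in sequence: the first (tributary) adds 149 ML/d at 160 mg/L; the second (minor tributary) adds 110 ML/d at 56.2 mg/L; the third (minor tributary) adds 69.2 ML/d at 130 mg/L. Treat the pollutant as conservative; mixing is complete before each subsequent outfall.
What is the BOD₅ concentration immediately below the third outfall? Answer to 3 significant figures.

Below outfall 1: Q → 2319 ML/d, C = (2170·2.000 + 149.0·160.0)/2319 = 12.15 mg/L.
Below outfall 2: Q → 2429 ML/d, C = (2319·12.15 + 110.0·56.20)/2429 = 14.15 mg/L.
Below outfall 3: Q → 2498 ML/d, C = (2429·14.15 + 69.20·130.0)/2498 = 17.36 mg/L.

17.4 mg/L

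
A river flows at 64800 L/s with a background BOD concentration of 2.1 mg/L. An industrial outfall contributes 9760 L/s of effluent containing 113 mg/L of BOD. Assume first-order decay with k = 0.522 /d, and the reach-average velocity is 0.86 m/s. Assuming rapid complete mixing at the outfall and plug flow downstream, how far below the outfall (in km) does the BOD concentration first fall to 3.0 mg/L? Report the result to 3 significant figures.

244 km

Conservation of mass: C = (64800·2.100 + 9760·113.0) / 74560 = 1239000/74560 = 16.62 mg/L.
Set 16.62·exp(−k·t) = 3.0 → t = ln(16.62/3.0)/k = 283300 s = 78.70 h.
Distance = v·t = 0.86·283300 = 243700 m = 243.7 km.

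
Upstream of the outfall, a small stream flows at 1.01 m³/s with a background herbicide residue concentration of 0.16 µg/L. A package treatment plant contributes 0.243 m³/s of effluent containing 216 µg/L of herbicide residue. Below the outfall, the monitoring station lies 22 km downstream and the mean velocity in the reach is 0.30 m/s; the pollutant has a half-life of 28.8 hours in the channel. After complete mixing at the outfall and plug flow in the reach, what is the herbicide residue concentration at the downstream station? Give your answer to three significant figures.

25.7 µg/L

Mass balance: C = (1.010·0.1600 + 0.2430·216.0) / 1.253 = 52.65/1.253 = 42.02 µg/L.
Travel time t = 22·1000 / 0.30 = 73330 s = 20.37 h.
Half-life 28.8 h → k = ln 2 / 28.8 = 0.02407 h⁻¹ = 0.5776 d⁻¹.
Decay over the reach: 42.02·exp(−kt) = 42.02·0.6125 = 25.73 µg/L.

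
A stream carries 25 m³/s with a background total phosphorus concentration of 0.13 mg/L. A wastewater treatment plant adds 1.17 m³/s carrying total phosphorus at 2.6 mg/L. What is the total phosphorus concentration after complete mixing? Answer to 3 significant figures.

0.240 mg/L

Mass balance: C = (25.00·0.1300 + 1.170·2.600) / 26.17 = 6.292/26.17 = 0.2404 mg/L.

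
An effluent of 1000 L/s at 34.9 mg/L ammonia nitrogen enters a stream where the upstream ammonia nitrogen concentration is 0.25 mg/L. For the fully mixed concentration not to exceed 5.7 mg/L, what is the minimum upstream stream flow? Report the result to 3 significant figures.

5360 L/s

Set C_mix = 5.7: (Q·0.2500 + 1000·34.90) / (Q + 1000) = 5.7
→ Q = 1000·(34.90 − 5.7)/(5.7 − 0.2500) = 5358 L/s.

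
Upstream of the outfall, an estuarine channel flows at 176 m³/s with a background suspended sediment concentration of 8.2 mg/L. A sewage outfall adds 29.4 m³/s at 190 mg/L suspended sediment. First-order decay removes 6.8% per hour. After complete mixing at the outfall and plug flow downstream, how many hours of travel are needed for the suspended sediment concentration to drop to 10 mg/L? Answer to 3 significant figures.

17.5 h

Conservation of mass: C = (176.0·8.200 + 29.40·190.0) / 205.4 = 7029/205.4 = 34.22 mg/L.
6.8%/h lost → k = −ln(1 − 0.068) = 0.07042 h⁻¹.
34.22·exp(−k·t) = 10 → t = ln(34.22/10)/k = 62890 s = 17.47 h.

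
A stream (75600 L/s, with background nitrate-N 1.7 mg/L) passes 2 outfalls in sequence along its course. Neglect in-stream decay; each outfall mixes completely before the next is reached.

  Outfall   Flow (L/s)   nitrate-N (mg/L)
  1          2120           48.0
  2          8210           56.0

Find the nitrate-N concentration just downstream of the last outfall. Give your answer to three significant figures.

8.03 mg/L

Outfall 1: combined Q = 77720 L/s; C = (75600·1.700 + 2120·48.00)/77720 = 2.963 mg/L.
Outfall 2: combined Q = 85930 L/s; C = (77720·2.963 + 8210·56.00)/85930 = 8.030 mg/L.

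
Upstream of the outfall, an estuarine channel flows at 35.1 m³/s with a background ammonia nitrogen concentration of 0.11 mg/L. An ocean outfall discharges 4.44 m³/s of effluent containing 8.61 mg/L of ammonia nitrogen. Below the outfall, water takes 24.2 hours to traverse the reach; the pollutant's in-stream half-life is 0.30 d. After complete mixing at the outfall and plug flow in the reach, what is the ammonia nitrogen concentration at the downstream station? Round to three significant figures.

0.104 mg/L

Mass balance: C = (35.10·0.1100 + 4.440·8.610) / 39.54 = 42.09/39.54 = 1.064 mg/L.
Half-life 0.30 d → k = ln 2 / 0.30 = 2.310 d⁻¹.
Applying C = C₀e^(−kt): 1.064 × 0.09732 = 0.1036 mg/L.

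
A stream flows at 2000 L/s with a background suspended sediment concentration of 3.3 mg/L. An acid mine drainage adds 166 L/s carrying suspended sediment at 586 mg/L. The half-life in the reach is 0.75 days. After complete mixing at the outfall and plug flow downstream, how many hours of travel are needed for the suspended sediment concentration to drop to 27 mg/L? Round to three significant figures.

After mixing, C = (2000·3.300 + 166.0·586.0) / 2166 = 103900/2166 = 47.96 mg/L.
Half-life 0.75 d → k = ln 2 / 0.75 = 0.9242 d⁻¹.
47.96·exp(−k·t) = 27 → t = ln(47.96/27)/k = 53710 s = 14.92 h.

14.9 h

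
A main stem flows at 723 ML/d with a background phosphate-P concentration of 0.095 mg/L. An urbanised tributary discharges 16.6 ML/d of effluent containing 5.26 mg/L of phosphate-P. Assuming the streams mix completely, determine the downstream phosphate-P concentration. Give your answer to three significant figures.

Flow-weighted average: C = (723.0·0.09500 + 16.60·5.260) / 739.6 = 156.0/739.6 = 0.2109 mg/L.

0.211 mg/L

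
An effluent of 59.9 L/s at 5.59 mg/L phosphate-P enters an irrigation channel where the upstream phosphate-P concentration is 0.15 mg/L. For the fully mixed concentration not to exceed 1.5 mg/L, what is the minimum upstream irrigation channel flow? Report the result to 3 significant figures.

Set C_mix = 1.5: (Q·0.1500 + 59.90·5.590) / (Q + 59.90) = 1.5
→ Q = 59.90·(5.590 − 1.5)/(1.5 − 0.1500) = 181.5 L/s.

181 L/s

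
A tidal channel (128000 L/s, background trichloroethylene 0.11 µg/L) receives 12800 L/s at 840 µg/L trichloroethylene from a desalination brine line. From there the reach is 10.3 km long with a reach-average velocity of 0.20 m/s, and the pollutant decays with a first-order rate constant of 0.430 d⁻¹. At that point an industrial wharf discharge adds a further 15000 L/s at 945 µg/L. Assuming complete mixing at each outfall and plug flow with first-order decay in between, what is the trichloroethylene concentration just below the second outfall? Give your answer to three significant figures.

Mixed concentration C = ΣQC/ΣQ = (128000·0.1100 + 12800·840.0) / 140800 = 10770000/140800 = 76.46 µg/L; combined flow 140800 L/s.
Travel time t = 10.3·1000 / 0.20 = 51500 s = 14.31 h.
First-order decay: C = 76.46·exp(−k·t) = 76.46·0.7739 = 59.18 µg/L.
Second outfall: C = (140800·59.18 + 15000·945.0)/155800 = 144.5 µg/L.

144 µg/L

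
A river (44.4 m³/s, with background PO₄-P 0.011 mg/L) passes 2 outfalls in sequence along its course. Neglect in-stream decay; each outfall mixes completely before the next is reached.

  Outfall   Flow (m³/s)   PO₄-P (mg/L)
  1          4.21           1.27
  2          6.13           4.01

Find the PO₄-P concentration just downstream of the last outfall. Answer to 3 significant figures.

0.556 mg/L

Outfall 1: combined Q = 48.61 m³/s; C = (44.40·0.01100 + 4.210·1.270)/48.61 = 0.1200 mg/L.
Outfall 2: combined Q = 54.74 m³/s; C = (48.61·0.1200 + 6.130·4.010)/54.74 = 0.5557 mg/L.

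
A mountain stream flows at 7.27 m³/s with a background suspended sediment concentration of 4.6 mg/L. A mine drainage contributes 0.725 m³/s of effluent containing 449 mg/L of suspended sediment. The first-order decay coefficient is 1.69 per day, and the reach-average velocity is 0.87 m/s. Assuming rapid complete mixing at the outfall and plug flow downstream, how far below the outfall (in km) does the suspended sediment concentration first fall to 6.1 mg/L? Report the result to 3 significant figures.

88.8 km

Mixed concentration C = ΣQC/ΣQ = (7.270·4.600 + 0.7250·449.0) / 7.995 = 359.0/7.995 = 44.90 mg/L.
Set 44.90·exp(−k·t) = 6.1 → t = ln(44.90/6.1)/k = 102100 s = 28.35 h.
Distance = v·t = 0.87·102100 = 88780 m = 88.78 km.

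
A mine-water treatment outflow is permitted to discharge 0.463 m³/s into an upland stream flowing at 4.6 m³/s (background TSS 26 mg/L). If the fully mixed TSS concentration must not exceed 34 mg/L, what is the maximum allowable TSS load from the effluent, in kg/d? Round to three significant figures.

Mass balance at the limit: 4.600·26.00 + 0.4630·Cₑ = 5.063·34 → Cₑ = 113.5 mg/L.
Load = 0.4630 m³/s × 113.5 g/m³ × 86 400 s/d = 4540 kg/d.

4540 kg/d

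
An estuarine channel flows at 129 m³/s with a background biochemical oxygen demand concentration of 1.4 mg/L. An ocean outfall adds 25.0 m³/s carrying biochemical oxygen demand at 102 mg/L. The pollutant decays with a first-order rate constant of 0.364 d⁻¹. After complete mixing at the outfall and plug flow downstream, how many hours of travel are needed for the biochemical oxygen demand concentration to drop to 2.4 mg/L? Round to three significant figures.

Mixed concentration C = ΣQC/ΣQ = (129.0·1.400 + 25.00·102.0) / 154.0 = 2731/154.0 = 17.73 mg/L.
17.73·exp(−k·t) = 2.4 → t = ln(17.73/2.4)/k = 474700 s = 131.9 h.

132 h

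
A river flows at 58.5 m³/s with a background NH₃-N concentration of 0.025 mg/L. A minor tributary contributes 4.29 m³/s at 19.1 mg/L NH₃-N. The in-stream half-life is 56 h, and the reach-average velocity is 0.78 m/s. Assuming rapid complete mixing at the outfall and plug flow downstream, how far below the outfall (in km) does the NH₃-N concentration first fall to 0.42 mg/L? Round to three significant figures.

261 km

Mass balance: C = (58.50·0.02500 + 4.290·19.10) / 62.79 = 83.40/62.79 = 1.328 mg/L.
Half-life 56 h → k = ln 2 / 56 = 0.01238 h⁻¹ = 0.2971 d⁻¹.
Set 1.328·exp(−k·t) = 0.42 → t = ln(1.328/0.42)/k = 334900 s = 93.02 h.
Distance = v·t = 0.78·334900 = 261200 m = 261.2 km.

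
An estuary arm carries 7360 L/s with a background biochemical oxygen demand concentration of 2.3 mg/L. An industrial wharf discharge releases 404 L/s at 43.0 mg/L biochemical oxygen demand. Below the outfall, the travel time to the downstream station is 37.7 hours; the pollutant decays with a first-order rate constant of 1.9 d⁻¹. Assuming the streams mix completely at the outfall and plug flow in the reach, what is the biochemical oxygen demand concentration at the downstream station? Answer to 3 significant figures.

0.223 mg/L

Mass balance: C = (7360·2.300 + 404.0·43.00) / 7764 = 34300/7764 = 4.418 mg/L.
Decay over the reach: 4.418·exp(−kt) = 4.418·0.05056 = 0.2234 mg/L.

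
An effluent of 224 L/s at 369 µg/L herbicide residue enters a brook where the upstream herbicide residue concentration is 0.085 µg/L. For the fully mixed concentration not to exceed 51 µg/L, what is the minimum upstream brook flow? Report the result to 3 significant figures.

1400 L/s

Set C_mix = 51: (Q·0.08500 + 224.0·369.0) / (Q + 224.0) = 51
→ Q = 224.0·(369.0 − 51)/(51 − 0.08500) = 1399 L/s.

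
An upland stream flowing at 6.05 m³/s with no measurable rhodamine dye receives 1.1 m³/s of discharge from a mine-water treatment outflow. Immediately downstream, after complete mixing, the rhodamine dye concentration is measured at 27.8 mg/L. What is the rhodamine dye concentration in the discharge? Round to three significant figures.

181 mg/L

Mass balance: 6.050·0 + 1.100·Cₑ = 7.150·27.80
→ Cₑ = (7.150·27.80 − 6.050·0) / 1.100 = 180.7 mg/L.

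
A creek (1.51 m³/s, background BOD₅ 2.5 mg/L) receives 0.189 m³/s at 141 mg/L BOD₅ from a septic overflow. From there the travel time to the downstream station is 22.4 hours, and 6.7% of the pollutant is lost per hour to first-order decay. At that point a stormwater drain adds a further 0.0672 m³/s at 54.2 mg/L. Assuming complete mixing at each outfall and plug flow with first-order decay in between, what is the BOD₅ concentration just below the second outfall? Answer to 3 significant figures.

Mixed concentration C = ΣQC/ΣQ = (1.510·2.500 + 0.1890·141.0) / 1.699 = 30.42/1.699 = 17.91 mg/L; combined flow 1.699 m³/s.
6.7%/h lost → k = −ln(1 − 0.067) = 0.06935 h⁻¹.
First-order decay: C = 17.91·exp(−k·t) = 17.91·0.2115 = 3.788 mg/L.
At the second outfall, C = (1.699·3.788 + 0.06720·54.20) / (1.699 + 0.06720) = 5.706 mg/L.

5.71 mg/L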